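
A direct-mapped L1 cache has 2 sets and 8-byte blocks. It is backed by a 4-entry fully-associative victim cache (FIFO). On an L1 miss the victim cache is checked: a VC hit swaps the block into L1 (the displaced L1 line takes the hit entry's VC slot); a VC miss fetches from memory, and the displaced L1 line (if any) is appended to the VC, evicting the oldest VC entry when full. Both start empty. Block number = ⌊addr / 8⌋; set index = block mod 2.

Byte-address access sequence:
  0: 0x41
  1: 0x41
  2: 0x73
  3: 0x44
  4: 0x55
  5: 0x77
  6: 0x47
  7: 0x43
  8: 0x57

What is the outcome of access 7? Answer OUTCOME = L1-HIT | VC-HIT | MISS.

OUTCOME = L1-HIT

#0 0x41→b8/s0 MISS; vc=[]
#1 0x41→b8/s0 L1-HIT; vc=[]
#2 0x73→b14/s0 MISS; vc=[8]
#3 0x44→b8/s0 VC-HIT; vc=[14]
#4 0x55→b10/s0 MISS; vc=[14,8]
#5 0x77→b14/s0 VC-HIT; vc=[10,8]
#6 0x47→b8/s0 VC-HIT; vc=[10,14]
#7 0x43→b8/s0 L1-HIT; vc=[10,14]
#8 0x57→b10/s0 VC-HIT; vc=[8,14]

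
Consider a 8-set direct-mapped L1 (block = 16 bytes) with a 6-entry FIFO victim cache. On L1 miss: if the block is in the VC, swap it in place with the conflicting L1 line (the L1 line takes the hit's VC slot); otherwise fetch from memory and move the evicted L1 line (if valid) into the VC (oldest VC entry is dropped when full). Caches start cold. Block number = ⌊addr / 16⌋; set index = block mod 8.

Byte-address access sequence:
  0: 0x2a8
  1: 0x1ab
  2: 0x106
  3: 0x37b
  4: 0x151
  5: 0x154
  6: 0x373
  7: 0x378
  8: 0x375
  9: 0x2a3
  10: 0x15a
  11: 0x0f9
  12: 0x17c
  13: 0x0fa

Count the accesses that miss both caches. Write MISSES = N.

MISSES = 7

  [0] addr=0x2a8 blk=42 s=2: MISS | VC []
  [1] addr=0x1ab blk=26 s=2: MISS | VC [42]
  [2] addr=0x106 blk=16 s=0: MISS | VC [42]
  [3] addr=0x37b blk=55 s=7: MISS | VC [42]
  [4] addr=0x151 blk=21 s=5: MISS | VC [42]
  [5] addr=0x154 blk=21 s=5: L1-HIT | VC [42]
  [6] addr=0x373 blk=55 s=7: L1-HIT | VC [42]
  [7] addr=0x378 blk=55 s=7: L1-HIT | VC [42]
  [8] addr=0x375 blk=55 s=7: L1-HIT | VC [42]
  [9] addr=0x2a3 blk=42 s=2: VC-HIT | VC [26]
  [10] addr=0x15a blk=21 s=5: L1-HIT | VC [26]
  [11] addr=0xf9 blk=15 s=7: MISS | VC [26, 55]
  [12] addr=0x17c blk=23 s=7: MISS | VC [26, 55, 15]
  [13] addr=0xfa blk=15 s=7: VC-HIT | VC [26, 55, 23]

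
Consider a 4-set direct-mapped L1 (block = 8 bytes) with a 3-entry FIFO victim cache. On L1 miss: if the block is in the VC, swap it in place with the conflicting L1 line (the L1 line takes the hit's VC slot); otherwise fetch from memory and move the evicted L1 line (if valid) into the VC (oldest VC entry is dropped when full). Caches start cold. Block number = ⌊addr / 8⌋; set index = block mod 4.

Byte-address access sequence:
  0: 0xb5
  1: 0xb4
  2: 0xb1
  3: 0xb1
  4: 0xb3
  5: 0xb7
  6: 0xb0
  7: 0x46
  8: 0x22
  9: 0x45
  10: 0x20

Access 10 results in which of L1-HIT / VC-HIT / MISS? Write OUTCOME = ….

#0 0xb5→b22/s2 MISS; vc=[]
#1 0xb4→b22/s2 L1-HIT; vc=[]
#2 0xb1→b22/s2 L1-HIT; vc=[]
#3 0xb1→b22/s2 L1-HIT; vc=[]
#4 0xb3→b22/s2 L1-HIT; vc=[]
#5 0xb7→b22/s2 L1-HIT; vc=[]
#6 0xb0→b22/s2 L1-HIT; vc=[]
#7 0x46→b8/s0 MISS; vc=[]
#8 0x22→b4/s0 MISS; vc=[8]
#9 0x45→b8/s0 VC-HIT; vc=[4]
#10 0x20→b4/s0 VC-HIT; vc=[8]

OUTCOME = VC-HIT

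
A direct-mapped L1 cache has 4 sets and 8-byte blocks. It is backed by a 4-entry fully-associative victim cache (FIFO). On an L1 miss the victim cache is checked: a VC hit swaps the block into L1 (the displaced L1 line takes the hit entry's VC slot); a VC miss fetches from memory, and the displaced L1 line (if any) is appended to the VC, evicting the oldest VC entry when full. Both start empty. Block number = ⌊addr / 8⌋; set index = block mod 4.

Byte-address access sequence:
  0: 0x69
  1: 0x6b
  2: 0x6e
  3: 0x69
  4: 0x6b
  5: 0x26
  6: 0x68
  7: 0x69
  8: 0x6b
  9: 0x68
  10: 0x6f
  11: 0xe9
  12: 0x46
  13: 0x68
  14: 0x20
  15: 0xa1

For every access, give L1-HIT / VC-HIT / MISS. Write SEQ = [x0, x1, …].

SEQ = [MISS, L1-HIT, L1-HIT, L1-HIT, L1-HIT, MISS, L1-HIT, L1-HIT, L1-HIT, L1-HIT, L1-HIT, MISS, MISS, VC-HIT, VC-HIT, MISS]

#0 0x69→b13/s1 MISS; vc=[]
#1 0x6b→b13/s1 L1-HIT; vc=[]
#2 0x6e→b13/s1 L1-HIT; vc=[]
#3 0x69→b13/s1 L1-HIT; vc=[]
#4 0x6b→b13/s1 L1-HIT; vc=[]
#5 0x26→b4/s0 MISS; vc=[]
#6 0x68→b13/s1 L1-HIT; vc=[]
#7 0x69→b13/s1 L1-HIT; vc=[]
#8 0x6b→b13/s1 L1-HIT; vc=[]
#9 0x68→b13/s1 L1-HIT; vc=[]
#10 0x6f→b13/s1 L1-HIT; vc=[]
#11 0xe9→b29/s1 MISS; vc=[13]
#12 0x46→b8/s0 MISS; vc=[13,4]
#13 0x68→b13/s1 VC-HIT; vc=[29,4]
#14 0x20→b4/s0 VC-HIT; vc=[29,8]
#15 0xa1→b20/s0 MISS; vc=[29,8,4]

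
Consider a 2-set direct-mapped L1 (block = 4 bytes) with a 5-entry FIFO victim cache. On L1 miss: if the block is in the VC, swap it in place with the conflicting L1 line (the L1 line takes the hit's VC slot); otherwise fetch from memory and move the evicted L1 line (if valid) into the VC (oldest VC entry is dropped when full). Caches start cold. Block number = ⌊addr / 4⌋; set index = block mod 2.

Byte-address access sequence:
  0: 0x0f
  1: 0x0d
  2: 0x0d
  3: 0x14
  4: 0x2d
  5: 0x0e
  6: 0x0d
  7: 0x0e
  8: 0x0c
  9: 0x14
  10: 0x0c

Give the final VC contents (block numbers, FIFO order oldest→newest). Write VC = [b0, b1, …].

  [0] addr=0xf blk=3 s=1: MISS | VC []
  [1] addr=0xd blk=3 s=1: L1-HIT | VC []
  [2] addr=0xd blk=3 s=1: L1-HIT | VC []
  [3] addr=0x14 blk=5 s=1: MISS | VC [3]
  [4] addr=0x2d blk=11 s=1: MISS | VC [3, 5]
  [5] addr=0xe blk=3 s=1: VC-HIT | VC [11, 5]
  [6] addr=0xd blk=3 s=1: L1-HIT | VC [11, 5]
  [7] addr=0xe blk=3 s=1: L1-HIT | VC [11, 5]
  [8] addr=0xc blk=3 s=1: L1-HIT | VC [11, 5]
  [9] addr=0x14 blk=5 s=1: VC-HIT | VC [11, 3]
  [10] addr=0xc blk=3 s=1: VC-HIT | VC [11, 5]

VC = [11, 5]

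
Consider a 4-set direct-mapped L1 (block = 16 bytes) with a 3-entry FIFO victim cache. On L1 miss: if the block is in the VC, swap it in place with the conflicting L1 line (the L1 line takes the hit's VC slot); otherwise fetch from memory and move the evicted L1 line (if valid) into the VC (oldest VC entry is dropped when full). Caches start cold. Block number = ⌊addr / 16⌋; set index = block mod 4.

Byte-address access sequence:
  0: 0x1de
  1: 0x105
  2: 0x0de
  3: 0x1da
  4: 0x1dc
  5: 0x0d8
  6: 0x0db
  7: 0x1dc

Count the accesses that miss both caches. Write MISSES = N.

MISSES = 3

  [0] addr=0x1de blk=29 s=1: MISS | VC []
  [1] addr=0x105 blk=16 s=0: MISS | VC []
  [2] addr=0xde blk=13 s=1: MISS | VC [29]
  [3] addr=0x1da blk=29 s=1: VC-HIT | VC [13]
  [4] addr=0x1dc blk=29 s=1: L1-HIT | VC [13]
  [5] addr=0xd8 blk=13 s=1: VC-HIT | VC [29]
  [6] addr=0xdb blk=13 s=1: L1-HIT | VC [29]
  [7] addr=0x1dc blk=29 s=1: VC-HIT | VC [13]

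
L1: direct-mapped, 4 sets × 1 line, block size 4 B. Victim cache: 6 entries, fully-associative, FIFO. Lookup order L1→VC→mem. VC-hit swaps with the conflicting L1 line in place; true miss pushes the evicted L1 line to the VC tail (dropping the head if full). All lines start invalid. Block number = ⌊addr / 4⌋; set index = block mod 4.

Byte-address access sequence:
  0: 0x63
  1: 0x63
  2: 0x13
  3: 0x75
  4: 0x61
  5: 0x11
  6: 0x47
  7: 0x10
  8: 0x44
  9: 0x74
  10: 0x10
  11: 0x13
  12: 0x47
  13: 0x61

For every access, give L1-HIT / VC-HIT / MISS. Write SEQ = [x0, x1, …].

SEQ = [MISS, L1-HIT, MISS, MISS, VC-HIT, VC-HIT, MISS, L1-HIT, L1-HIT, VC-HIT, L1-HIT, L1-HIT, VC-HIT, VC-HIT]

  [0] addr=0x63 blk=24 s=0: MISS | VC []
  [1] addr=0x63 blk=24 s=0: L1-HIT | VC []
  [2] addr=0x13 blk=4 s=0: MISS | VC [24]
  [3] addr=0x75 blk=29 s=1: MISS | VC [24]
  [4] addr=0x61 blk=24 s=0: VC-HIT | VC [4]
  [5] addr=0x11 blk=4 s=0: VC-HIT | VC [24]
  [6] addr=0x47 blk=17 s=1: MISS | VC [24, 29]
  [7] addr=0x10 blk=4 s=0: L1-HIT | VC [24, 29]
  [8] addr=0x44 blk=17 s=1: L1-HIT | VC [24, 29]
  [9] addr=0x74 blk=29 s=1: VC-HIT | VC [24, 17]
  [10] addr=0x10 blk=4 s=0: L1-HIT | VC [24, 17]
  [11] addr=0x13 blk=4 s=0: L1-HIT | VC [24, 17]
  [12] addr=0x47 blk=17 s=1: VC-HIT | VC [24, 29]
  [13] addr=0x61 blk=24 s=0: VC-HIT | VC [4, 29]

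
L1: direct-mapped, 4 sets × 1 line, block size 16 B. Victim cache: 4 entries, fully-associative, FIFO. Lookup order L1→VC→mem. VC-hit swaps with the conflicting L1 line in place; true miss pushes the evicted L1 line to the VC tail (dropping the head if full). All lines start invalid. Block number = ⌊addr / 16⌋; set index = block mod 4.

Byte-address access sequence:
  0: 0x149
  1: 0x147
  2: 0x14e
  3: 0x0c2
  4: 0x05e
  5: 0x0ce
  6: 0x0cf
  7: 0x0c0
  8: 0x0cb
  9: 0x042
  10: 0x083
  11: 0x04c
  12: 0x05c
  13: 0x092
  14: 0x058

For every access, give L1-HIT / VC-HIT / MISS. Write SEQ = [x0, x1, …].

SEQ = [MISS, L1-HIT, L1-HIT, MISS, MISS, L1-HIT, L1-HIT, L1-HIT, L1-HIT, MISS, MISS, VC-HIT, L1-HIT, MISS, VC-HIT]

0: 0x149 (blk 20, set 0) → MISS  vc=[]
1: 0x147 (blk 20, set 0) → L1-HIT  vc=[]
2: 0x14e (blk 20, set 0) → L1-HIT  vc=[]
3: 0xc2 (blk 12, set 0) → MISS  vc=[20]
4: 0x5e (blk 5, set 1) → MISS  vc=[20]
5: 0xce (blk 12, set 0) → L1-HIT  vc=[20]
6: 0xcf (blk 12, set 0) → L1-HIT  vc=[20]
7: 0xc0 (blk 12, set 0) → L1-HIT  vc=[20]
8: 0xcb (blk 12, set 0) → L1-HIT  vc=[20]
9: 0x42 (blk 4, set 0) → MISS  vc=[20, 12]
10: 0x83 (blk 8, set 0) → MISS  vc=[20, 12, 4]
11: 0x4c (blk 4, set 0) → VC-HIT  vc=[20, 12, 8]
12: 0x5c (blk 5, set 1) → L1-HIT  vc=[20, 12, 8]
13: 0x92 (blk 9, set 1) → MISS  vc=[20, 12, 8, 5]
14: 0x58 (blk 5, set 1) → VC-HIT  vc=[20, 12, 8, 9]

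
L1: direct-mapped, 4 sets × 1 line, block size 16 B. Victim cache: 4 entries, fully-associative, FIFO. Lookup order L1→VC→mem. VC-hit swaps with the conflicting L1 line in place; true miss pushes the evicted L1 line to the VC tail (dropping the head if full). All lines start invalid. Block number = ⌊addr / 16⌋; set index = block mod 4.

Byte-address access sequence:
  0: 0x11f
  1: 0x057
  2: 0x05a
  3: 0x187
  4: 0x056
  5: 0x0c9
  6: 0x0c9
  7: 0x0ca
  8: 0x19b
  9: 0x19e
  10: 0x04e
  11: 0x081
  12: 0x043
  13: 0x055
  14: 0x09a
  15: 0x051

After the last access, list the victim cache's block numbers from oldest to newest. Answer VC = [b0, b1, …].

  [0] addr=0x11f blk=17 s=1: MISS | VC []
  [1] addr=0x57 blk=5 s=1: MISS | VC [17]
  [2] addr=0x5a blk=5 s=1: L1-HIT | VC [17]
  [3] addr=0x187 blk=24 s=0: MISS | VC [17]
  [4] addr=0x56 blk=5 s=1: L1-HIT | VC [17]
  [5] addr=0xc9 blk=12 s=0: MISS | VC [17, 24]
  [6] addr=0xc9 blk=12 s=0: L1-HIT | VC [17, 24]
  [7] addr=0xca blk=12 s=0: L1-HIT | VC [17, 24]
  [8] addr=0x19b blk=25 s=1: MISS | VC [17, 24, 5]
  [9] addr=0x19e blk=25 s=1: L1-HIT | VC [17, 24, 5]
  [10] addr=0x4e blk=4 s=0: MISS | VC [17, 24, 5, 12]
  [11] addr=0x81 blk=8 s=0: MISS | VC [24, 5, 12, 4]
  [12] addr=0x43 blk=4 s=0: VC-HIT | VC [24, 5, 12, 8]
  [13] addr=0x55 blk=5 s=1: VC-HIT | VC [24, 25, 12, 8]
  [14] addr=0x9a blk=9 s=1: MISS | VC [25, 12, 8, 5]
  [15] addr=0x51 blk=5 s=1: VC-HIT | VC [25, 12, 8, 9]

VC = [25, 12, 8, 9]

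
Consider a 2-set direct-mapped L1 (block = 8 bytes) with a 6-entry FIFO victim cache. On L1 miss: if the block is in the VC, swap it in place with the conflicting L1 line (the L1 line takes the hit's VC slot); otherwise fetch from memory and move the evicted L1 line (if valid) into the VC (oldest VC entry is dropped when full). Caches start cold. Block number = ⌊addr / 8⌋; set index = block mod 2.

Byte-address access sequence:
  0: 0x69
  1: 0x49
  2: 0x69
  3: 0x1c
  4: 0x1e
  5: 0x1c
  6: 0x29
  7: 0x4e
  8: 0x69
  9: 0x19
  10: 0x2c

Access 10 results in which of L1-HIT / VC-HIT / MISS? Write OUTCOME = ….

OUTCOME = VC-HIT

#0 0x69→b13/s1 MISS; vc=[]
#1 0x49→b9/s1 MISS; vc=[13]
#2 0x69→b13/s1 VC-HIT; vc=[9]
#3 0x1c→b3/s1 MISS; vc=[9,13]
#4 0x1e→b3/s1 L1-HIT; vc=[9,13]
#5 0x1c→b3/s1 L1-HIT; vc=[9,13]
#6 0x29→b5/s1 MISS; vc=[9,13,3]
#7 0x4e→b9/s1 VC-HIT; vc=[5,13,3]
#8 0x69→b13/s1 VC-HIT; vc=[5,9,3]
#9 0x19→b3/s1 VC-HIT; vc=[5,9,13]
#10 0x2c→b5/s1 VC-HIT; vc=[3,9,13]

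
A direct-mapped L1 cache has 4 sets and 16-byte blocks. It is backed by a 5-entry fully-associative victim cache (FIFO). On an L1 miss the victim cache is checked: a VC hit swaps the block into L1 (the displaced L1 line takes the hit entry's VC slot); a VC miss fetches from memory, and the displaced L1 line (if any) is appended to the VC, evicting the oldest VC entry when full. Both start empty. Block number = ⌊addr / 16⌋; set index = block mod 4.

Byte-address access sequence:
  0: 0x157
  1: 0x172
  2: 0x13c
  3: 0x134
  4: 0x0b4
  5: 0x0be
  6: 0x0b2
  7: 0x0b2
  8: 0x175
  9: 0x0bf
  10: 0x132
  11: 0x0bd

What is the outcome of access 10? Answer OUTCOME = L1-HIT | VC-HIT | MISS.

  [0] addr=0x157 blk=21 s=1: MISS | VC []
  [1] addr=0x172 blk=23 s=3: MISS | VC []
  [2] addr=0x13c blk=19 s=3: MISS | VC [23]
  [3] addr=0x134 blk=19 s=3: L1-HIT | VC [23]
  [4] addr=0xb4 blk=11 s=3: MISS | VC [23, 19]
  [5] addr=0xbe blk=11 s=3: L1-HIT | VC [23, 19]
  [6] addr=0xb2 blk=11 s=3: L1-HIT | VC [23, 19]
  [7] addr=0xb2 blk=11 s=3: L1-HIT | VC [23, 19]
  [8] addr=0x175 blk=23 s=3: VC-HIT | VC [11, 19]
  [9] addr=0xbf blk=11 s=3: VC-HIT | VC [23, 19]
  [10] addr=0x132 blk=19 s=3: VC-HIT | VC [23, 11]
  [11] addr=0xbd blk=11 s=3: VC-HIT | VC [23, 19]

OUTCOME = VC-HIT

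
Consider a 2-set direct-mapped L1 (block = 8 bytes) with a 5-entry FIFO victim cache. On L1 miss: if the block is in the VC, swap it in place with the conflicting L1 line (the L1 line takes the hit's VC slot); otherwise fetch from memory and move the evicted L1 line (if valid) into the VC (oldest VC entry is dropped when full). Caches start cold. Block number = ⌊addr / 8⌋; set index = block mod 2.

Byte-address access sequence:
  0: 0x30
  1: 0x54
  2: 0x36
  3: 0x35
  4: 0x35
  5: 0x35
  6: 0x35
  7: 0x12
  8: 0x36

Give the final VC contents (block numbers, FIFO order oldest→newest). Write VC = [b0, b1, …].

0: 0x30 (blk 6, set 0) → MISS  vc=[]
1: 0x54 (blk 10, set 0) → MISS  vc=[6]
2: 0x36 (blk 6, set 0) → VC-HIT  vc=[10]
3: 0x35 (blk 6, set 0) → L1-HIT  vc=[10]
4: 0x35 (blk 6, set 0) → L1-HIT  vc=[10]
5: 0x35 (blk 6, set 0) → L1-HIT  vc=[10]
6: 0x35 (blk 6, set 0) → L1-HIT  vc=[10]
7: 0x12 (blk 2, set 0) → MISS  vc=[10, 6]
8: 0x36 (blk 6, set 0) → VC-HIT  vc=[10, 2]

VC = [10, 2]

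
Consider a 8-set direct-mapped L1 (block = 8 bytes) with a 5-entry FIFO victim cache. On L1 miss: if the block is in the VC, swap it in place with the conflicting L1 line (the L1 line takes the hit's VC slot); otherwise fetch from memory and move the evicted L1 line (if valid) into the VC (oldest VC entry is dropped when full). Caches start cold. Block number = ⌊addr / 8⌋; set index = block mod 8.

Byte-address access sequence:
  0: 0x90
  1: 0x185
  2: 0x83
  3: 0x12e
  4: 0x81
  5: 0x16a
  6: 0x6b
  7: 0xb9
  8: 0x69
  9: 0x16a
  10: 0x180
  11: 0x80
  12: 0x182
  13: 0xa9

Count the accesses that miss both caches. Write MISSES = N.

#0 0x90→b18/s2 MISS; vc=[]
#1 0x185→b48/s0 MISS; vc=[]
#2 0x83→b16/s0 MISS; vc=[48]
#3 0x12e→b37/s5 MISS; vc=[48]
#4 0x81→b16/s0 L1-HIT; vc=[48]
#5 0x16a→b45/s5 MISS; vc=[48,37]
#6 0x6b→b13/s5 MISS; vc=[48,37,45]
#7 0xb9→b23/s7 MISS; vc=[48,37,45]
#8 0x69→b13/s5 L1-HIT; vc=[48,37,45]
#9 0x16a→b45/s5 VC-HIT; vc=[48,37,13]
#10 0x180→b48/s0 VC-HIT; vc=[16,37,13]
#11 0x80→b16/s0 VC-HIT; vc=[48,37,13]
#12 0x182→b48/s0 VC-HIT; vc=[16,37,13]
#13 0xa9→b21/s5 MISS; vc=[16,37,13,45]

MISSES = 8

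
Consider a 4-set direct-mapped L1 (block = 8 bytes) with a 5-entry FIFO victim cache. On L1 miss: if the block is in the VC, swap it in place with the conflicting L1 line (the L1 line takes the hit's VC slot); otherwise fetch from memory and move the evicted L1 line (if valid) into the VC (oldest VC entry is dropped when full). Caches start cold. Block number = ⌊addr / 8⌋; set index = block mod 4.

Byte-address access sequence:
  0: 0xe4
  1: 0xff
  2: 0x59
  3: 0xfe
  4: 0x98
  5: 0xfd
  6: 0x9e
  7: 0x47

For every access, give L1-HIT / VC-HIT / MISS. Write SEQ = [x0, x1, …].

SEQ = [MISS, MISS, MISS, VC-HIT, MISS, VC-HIT, VC-HIT, MISS]

0: 0xe4 (blk 28, set 0) → MISS  vc=[]
1: 0xff (blk 31, set 3) → MISS  vc=[]
2: 0x59 (blk 11, set 3) → MISS  vc=[31]
3: 0xfe (blk 31, set 3) → VC-HIT  vc=[11]
4: 0x98 (blk 19, set 3) → MISS  vc=[11, 31]
5: 0xfd (blk 31, set 3) → VC-HIT  vc=[11, 19]
6: 0x9e (blk 19, set 3) → VC-HIT  vc=[11, 31]
7: 0x47 (blk 8, set 0) → MISS  vc=[11, 31, 28]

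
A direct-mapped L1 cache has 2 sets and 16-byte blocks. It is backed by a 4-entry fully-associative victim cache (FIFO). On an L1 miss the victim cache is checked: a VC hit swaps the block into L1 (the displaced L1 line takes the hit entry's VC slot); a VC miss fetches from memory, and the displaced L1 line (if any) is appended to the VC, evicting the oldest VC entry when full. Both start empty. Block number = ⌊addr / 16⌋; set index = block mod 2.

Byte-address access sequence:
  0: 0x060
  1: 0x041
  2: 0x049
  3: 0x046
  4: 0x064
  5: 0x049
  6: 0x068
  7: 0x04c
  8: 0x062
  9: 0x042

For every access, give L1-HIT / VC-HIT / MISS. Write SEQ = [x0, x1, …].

0: 0x60 (blk 6, set 0) → MISS  vc=[]
1: 0x41 (blk 4, set 0) → MISS  vc=[6]
2: 0x49 (blk 4, set 0) → L1-HIT  vc=[6]
3: 0x46 (blk 4, set 0) → L1-HIT  vc=[6]
4: 0x64 (blk 6, set 0) → VC-HIT  vc=[4]
5: 0x49 (blk 4, set 0) → VC-HIT  vc=[6]
6: 0x68 (blk 6, set 0) → VC-HIT  vc=[4]
7: 0x4c (blk 4, set 0) → VC-HIT  vc=[6]
8: 0x62 (blk 6, set 0) → VC-HIT  vc=[4]
9: 0x42 (blk 4, set 0) → VC-HIT  vc=[6]

SEQ = [MISS, MISS, L1-HIT, L1-HIT, VC-HIT, VC-HIT, VC-HIT, VC-HIT, VC-HIT, VC-HIT]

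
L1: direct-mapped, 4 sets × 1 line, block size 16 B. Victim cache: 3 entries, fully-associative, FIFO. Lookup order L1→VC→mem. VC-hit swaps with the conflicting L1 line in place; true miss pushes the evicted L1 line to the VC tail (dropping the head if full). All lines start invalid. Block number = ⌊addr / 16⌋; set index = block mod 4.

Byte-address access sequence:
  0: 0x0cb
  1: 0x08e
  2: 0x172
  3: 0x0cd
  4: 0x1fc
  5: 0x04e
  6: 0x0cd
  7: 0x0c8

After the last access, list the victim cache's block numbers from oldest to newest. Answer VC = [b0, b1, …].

VC = [8, 23, 4]

  [0] addr=0xcb blk=12 s=0: MISS | VC []
  [1] addr=0x8e blk=8 s=0: MISS | VC [12]
  [2] addr=0x172 blk=23 s=3: MISS | VC [12]
  [3] addr=0xcd blk=12 s=0: VC-HIT | VC [8]
  [4] addr=0x1fc blk=31 s=3: MISS | VC [8, 23]
  [5] addr=0x4e blk=4 s=0: MISS | VC [8, 23, 12]
  [6] addr=0xcd blk=12 s=0: VC-HIT | VC [8, 23, 4]
  [7] addr=0xc8 blk=12 s=0: L1-HIT | VC [8, 23, 4]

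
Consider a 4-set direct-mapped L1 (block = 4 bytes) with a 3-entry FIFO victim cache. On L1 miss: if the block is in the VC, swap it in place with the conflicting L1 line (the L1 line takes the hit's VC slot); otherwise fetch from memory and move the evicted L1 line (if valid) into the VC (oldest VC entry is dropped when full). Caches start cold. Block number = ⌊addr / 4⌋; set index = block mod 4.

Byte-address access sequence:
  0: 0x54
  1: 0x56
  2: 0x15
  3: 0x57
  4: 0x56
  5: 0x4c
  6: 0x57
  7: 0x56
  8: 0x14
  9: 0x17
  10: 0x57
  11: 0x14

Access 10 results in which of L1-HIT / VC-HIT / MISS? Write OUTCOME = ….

OUTCOME = VC-HIT

  [0] addr=0x54 blk=21 s=1: MISS | VC []
  [1] addr=0x56 blk=21 s=1: L1-HIT | VC []
  [2] addr=0x15 blk=5 s=1: MISS | VC [21]
  [3] addr=0x57 blk=21 s=1: VC-HIT | VC [5]
  [4] addr=0x56 blk=21 s=1: L1-HIT | VC [5]
  [5] addr=0x4c blk=19 s=3: MISS | VC [5]
  [6] addr=0x57 blk=21 s=1: L1-HIT | VC [5]
  [7] addr=0x56 blk=21 s=1: L1-HIT | VC [5]
  [8] addr=0x14 blk=5 s=1: VC-HIT | VC [21]
  [9] addr=0x17 blk=5 s=1: L1-HIT | VC [21]
  [10] addr=0x57 blk=21 s=1: VC-HIT | VC [5]
  [11] addr=0x14 blk=5 s=1: VC-HIT | VC [21]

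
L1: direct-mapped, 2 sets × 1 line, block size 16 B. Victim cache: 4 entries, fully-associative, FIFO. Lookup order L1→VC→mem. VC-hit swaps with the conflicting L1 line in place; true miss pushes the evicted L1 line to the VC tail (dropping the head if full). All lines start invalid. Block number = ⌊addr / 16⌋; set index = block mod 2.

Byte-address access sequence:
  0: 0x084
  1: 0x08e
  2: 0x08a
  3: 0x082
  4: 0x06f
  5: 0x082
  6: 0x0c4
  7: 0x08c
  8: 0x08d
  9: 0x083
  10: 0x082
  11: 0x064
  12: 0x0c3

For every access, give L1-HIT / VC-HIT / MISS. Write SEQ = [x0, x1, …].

#0 0x84→b8/s0 MISS; vc=[]
#1 0x8e→b8/s0 L1-HIT; vc=[]
#2 0x8a→b8/s0 L1-HIT; vc=[]
#3 0x82→b8/s0 L1-HIT; vc=[]
#4 0x6f→b6/s0 MISS; vc=[8]
#5 0x82→b8/s0 VC-HIT; vc=[6]
#6 0xc4→b12/s0 MISS; vc=[6,8]
#7 0x8c→b8/s0 VC-HIT; vc=[6,12]
#8 0x8d→b8/s0 L1-HIT; vc=[6,12]
#9 0x83→b8/s0 L1-HIT; vc=[6,12]
#10 0x82→b8/s0 L1-HIT; vc=[6,12]
#11 0x64→b6/s0 VC-HIT; vc=[8,12]
#12 0xc3→b12/s0 VC-HIT; vc=[8,6]

SEQ = [MISS, L1-HIT, L1-HIT, L1-HIT, MISS, VC-HIT, MISS, VC-HIT, L1-HIT, L1-HIT, L1-HIT, VC-HIT, VC-HIT]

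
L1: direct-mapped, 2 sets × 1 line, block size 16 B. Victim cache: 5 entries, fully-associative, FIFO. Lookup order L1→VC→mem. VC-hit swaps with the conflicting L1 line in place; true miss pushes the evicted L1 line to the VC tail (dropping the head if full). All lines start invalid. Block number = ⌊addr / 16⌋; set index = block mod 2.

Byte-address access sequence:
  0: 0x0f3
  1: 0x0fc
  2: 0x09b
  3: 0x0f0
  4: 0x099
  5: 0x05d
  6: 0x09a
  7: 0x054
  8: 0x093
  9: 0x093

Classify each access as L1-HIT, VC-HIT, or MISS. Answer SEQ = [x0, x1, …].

  [0] addr=0xf3 blk=15 s=1: MISS | VC []
  [1] addr=0xfc blk=15 s=1: L1-HIT | VC []
  [2] addr=0x9b blk=9 s=1: MISS | VC [15]
  [3] addr=0xf0 blk=15 s=1: VC-HIT | VC [9]
  [4] addr=0x99 blk=9 s=1: VC-HIT | VC [15]
  [5] addr=0x5d blk=5 s=1: MISS | VC [15, 9]
  [6] addr=0x9a blk=9 s=1: VC-HIT | VC [15, 5]
  [7] addr=0x54 blk=5 s=1: VC-HIT | VC [15, 9]
  [8] addr=0x93 blk=9 s=1: VC-HIT | VC [15, 5]
  [9] addr=0x93 blk=9 s=1: L1-HIT | VC [15, 5]

SEQ = [MISS, L1-HIT, MISS, VC-HIT, VC-HIT, MISS, VC-HIT, VC-HIT, VC-HIT, L1-HIT]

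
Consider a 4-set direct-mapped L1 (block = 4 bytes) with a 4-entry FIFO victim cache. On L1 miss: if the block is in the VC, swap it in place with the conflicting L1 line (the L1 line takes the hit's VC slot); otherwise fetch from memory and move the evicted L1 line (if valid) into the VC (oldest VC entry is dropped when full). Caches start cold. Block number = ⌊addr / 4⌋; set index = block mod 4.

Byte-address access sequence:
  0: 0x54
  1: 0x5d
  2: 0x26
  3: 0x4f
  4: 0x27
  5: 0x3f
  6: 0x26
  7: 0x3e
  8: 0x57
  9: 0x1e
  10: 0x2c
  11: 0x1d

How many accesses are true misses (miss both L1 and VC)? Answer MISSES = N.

MISSES = 7

0: 0x54 (blk 21, set 1) → MISS  vc=[]
1: 0x5d (blk 23, set 3) → MISS  vc=[]
2: 0x26 (blk 9, set 1) → MISS  vc=[21]
3: 0x4f (blk 19, set 3) → MISS  vc=[21, 23]
4: 0x27 (blk 9, set 1) → L1-HIT  vc=[21, 23]
5: 0x3f (blk 15, set 3) → MISS  vc=[21, 23, 19]
6: 0x26 (blk 9, set 1) → L1-HIT  vc=[21, 23, 19]
7: 0x3e (blk 15, set 3) → L1-HIT  vc=[21, 23, 19]
8: 0x57 (blk 21, set 1) → VC-HIT  vc=[9, 23, 19]
9: 0x1e (blk 7, set 3) → MISS  vc=[9, 23, 19, 15]
10: 0x2c (blk 11, set 3) → MISS  vc=[23, 19, 15, 7]
11: 0x1d (blk 7, set 3) → VC-HIT  vc=[23, 19, 15, 11]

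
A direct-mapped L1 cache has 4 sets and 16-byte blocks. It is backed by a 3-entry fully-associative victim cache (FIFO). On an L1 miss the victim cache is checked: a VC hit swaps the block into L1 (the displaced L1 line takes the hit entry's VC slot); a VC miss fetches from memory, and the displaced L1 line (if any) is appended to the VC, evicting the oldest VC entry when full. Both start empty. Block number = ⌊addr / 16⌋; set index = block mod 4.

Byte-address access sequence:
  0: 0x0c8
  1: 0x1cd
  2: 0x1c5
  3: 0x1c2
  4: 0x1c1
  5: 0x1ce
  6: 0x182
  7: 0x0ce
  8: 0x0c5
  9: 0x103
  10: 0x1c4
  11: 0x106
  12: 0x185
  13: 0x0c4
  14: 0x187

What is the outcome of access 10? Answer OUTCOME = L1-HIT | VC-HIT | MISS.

  [0] addr=0xc8 blk=12 s=0: MISS | VC []
  [1] addr=0x1cd blk=28 s=0: MISS | VC [12]
  [2] addr=0x1c5 blk=28 s=0: L1-HIT | VC [12]
  [3] addr=0x1c2 blk=28 s=0: L1-HIT | VC [12]
  [4] addr=0x1c1 blk=28 s=0: L1-HIT | VC [12]
  [5] addr=0x1ce blk=28 s=0: L1-HIT | VC [12]
  [6] addr=0x182 blk=24 s=0: MISS | VC [12, 28]
  [7] addr=0xce blk=12 s=0: VC-HIT | VC [24, 28]
  [8] addr=0xc5 blk=12 s=0: L1-HIT | VC [24, 28]
  [9] addr=0x103 blk=16 s=0: MISS | VC [24, 28, 12]
  [10] addr=0x1c4 blk=28 s=0: VC-HIT | VC [24, 16, 12]
  [11] addr=0x106 blk=16 s=0: VC-HIT | VC [24, 28, 12]
  [12] addr=0x185 blk=24 s=0: VC-HIT | VC [16, 28, 12]
  [13] addr=0xc4 blk=12 s=0: VC-HIT | VC [16, 28, 24]
  [14] addr=0x187 blk=24 s=0: VC-HIT | VC [16, 28, 12]

OUTCOME = VC-HIT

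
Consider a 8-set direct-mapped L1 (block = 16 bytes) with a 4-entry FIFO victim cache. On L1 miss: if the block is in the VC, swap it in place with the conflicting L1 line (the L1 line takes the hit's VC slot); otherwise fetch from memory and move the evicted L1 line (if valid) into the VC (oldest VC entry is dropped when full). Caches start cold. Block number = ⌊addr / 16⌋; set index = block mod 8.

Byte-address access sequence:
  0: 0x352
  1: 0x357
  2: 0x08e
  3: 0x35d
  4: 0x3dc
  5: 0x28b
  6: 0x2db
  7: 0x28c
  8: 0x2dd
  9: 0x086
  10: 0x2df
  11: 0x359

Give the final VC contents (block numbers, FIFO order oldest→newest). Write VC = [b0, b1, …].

VC = [45, 40, 61]

#0 0x352→b53/s5 MISS; vc=[]
#1 0x357→b53/s5 L1-HIT; vc=[]
#2 0x8e→b8/s0 MISS; vc=[]
#3 0x35d→b53/s5 L1-HIT; vc=[]
#4 0x3dc→b61/s5 MISS; vc=[53]
#5 0x28b→b40/s0 MISS; vc=[53,8]
#6 0x2db→b45/s5 MISS; vc=[53,8,61]
#7 0x28c→b40/s0 L1-HIT; vc=[53,8,61]
#8 0x2dd→b45/s5 L1-HIT; vc=[53,8,61]
#9 0x86→b8/s0 VC-HIT; vc=[53,40,61]
#10 0x2df→b45/s5 L1-HIT; vc=[53,40,61]
#11 0x359→b53/s5 VC-HIT; vc=[45,40,61]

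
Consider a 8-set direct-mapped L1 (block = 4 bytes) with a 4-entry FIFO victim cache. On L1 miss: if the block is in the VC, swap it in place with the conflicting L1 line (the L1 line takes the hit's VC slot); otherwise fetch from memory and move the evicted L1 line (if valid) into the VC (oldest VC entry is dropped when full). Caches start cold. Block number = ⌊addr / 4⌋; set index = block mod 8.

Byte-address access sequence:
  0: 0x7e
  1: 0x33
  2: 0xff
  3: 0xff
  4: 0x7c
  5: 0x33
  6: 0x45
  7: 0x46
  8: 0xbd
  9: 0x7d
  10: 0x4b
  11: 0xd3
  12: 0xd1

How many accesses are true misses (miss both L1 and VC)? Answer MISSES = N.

  [0] addr=0x7e blk=31 s=7: MISS | VC []
  [1] addr=0x33 blk=12 s=4: MISS | VC []
  [2] addr=0xff blk=63 s=7: MISS | VC [31]
  [3] addr=0xff blk=63 s=7: L1-HIT | VC [31]
  [4] addr=0x7c blk=31 s=7: VC-HIT | VC [63]
  [5] addr=0x33 blk=12 s=4: L1-HIT | VC [63]
  [6] addr=0x45 blk=17 s=1: MISS | VC [63]
  [7] addr=0x46 blk=17 s=1: L1-HIT | VC [63]
  [8] addr=0xbd blk=47 s=7: MISS | VC [63, 31]
  [9] addr=0x7d blk=31 s=7: VC-HIT | VC [63, 47]
  [10] addr=0x4b blk=18 s=2: MISS | VC [63, 47]
  [11] addr=0xd3 blk=52 s=4: MISS | VC [63, 47, 12]
  [12] addr=0xd1 blk=52 s=4: L1-HIT | VC [63, 47, 12]

MISSES = 7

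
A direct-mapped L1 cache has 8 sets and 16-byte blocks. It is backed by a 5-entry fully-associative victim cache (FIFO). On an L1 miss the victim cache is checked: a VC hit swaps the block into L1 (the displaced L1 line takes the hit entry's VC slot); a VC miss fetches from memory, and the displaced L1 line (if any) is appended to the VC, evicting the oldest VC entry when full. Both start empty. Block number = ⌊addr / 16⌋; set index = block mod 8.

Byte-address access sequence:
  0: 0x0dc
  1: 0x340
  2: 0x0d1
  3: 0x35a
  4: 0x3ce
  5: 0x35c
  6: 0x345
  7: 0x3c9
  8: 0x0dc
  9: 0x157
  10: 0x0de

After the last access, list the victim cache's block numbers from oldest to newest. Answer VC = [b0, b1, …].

#0 0xdc→b13/s5 MISS; vc=[]
#1 0x340→b52/s4 MISS; vc=[]
#2 0xd1→b13/s5 L1-HIT; vc=[]
#3 0x35a→b53/s5 MISS; vc=[13]
#4 0x3ce→b60/s4 MISS; vc=[13,52]
#5 0x35c→b53/s5 L1-HIT; vc=[13,52]
#6 0x345→b52/s4 VC-HIT; vc=[13,60]
#7 0x3c9→b60/s4 VC-HIT; vc=[13,52]
#8 0xdc→b13/s5 VC-HIT; vc=[53,52]
#9 0x157→b21/s5 MISS; vc=[53,52,13]
#10 0xde→b13/s5 VC-HIT; vc=[53,52,21]

VC = [53, 52, 21]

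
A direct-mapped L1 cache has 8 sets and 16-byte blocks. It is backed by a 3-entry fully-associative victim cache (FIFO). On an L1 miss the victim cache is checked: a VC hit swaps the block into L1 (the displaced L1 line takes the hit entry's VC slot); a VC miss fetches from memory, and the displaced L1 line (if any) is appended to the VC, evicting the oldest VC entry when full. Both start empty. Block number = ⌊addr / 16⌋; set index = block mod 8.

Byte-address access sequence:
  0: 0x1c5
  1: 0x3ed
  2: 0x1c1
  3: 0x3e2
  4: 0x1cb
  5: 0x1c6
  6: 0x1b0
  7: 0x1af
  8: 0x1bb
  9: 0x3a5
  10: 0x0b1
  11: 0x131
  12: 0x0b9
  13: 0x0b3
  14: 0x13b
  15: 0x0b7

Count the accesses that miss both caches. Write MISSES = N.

MISSES = 7

  [0] addr=0x1c5 blk=28 s=4: MISS | VC []
  [1] addr=0x3ed blk=62 s=6: MISS | VC []
  [2] addr=0x1c1 blk=28 s=4: L1-HIT | VC []
  [3] addr=0x3e2 blk=62 s=6: L1-HIT | VC []
  [4] addr=0x1cb blk=28 s=4: L1-HIT | VC []
  [5] addr=0x1c6 blk=28 s=4: L1-HIT | VC []
  [6] addr=0x1b0 blk=27 s=3: MISS | VC []
  [7] addr=0x1af blk=26 s=2: MISS | VC []
  [8] addr=0x1bb blk=27 s=3: L1-HIT | VC []
  [9] addr=0x3a5 blk=58 s=2: MISS | VC [26]
  [10] addr=0xb1 blk=11 s=3: MISS | VC [26, 27]
  [11] addr=0x131 blk=19 s=3: MISS | VC [26, 27, 11]
  [12] addr=0xb9 blk=11 s=3: VC-HIT | VC [26, 27, 19]
  [13] addr=0xb3 blk=11 s=3: L1-HIT | VC [26, 27, 19]
  [14] addr=0x13b blk=19 s=3: VC-HIT | VC [26, 27, 11]
  [15] addr=0xb7 blk=11 s=3: VC-HIT | VC [26, 27, 19]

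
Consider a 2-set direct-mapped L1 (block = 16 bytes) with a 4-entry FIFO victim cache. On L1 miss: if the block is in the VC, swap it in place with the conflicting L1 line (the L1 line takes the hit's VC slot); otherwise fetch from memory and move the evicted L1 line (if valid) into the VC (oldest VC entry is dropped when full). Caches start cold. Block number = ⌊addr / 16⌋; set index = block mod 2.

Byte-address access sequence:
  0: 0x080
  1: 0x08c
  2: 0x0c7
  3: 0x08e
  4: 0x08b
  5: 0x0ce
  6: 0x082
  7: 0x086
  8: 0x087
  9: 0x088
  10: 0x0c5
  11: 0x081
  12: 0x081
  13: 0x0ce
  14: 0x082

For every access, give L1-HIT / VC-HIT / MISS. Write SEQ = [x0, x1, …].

0: 0x80 (blk 8, set 0) → MISS  vc=[]
1: 0x8c (blk 8, set 0) → L1-HIT  vc=[]
2: 0xc7 (blk 12, set 0) → MISS  vc=[8]
3: 0x8e (blk 8, set 0) → VC-HIT  vc=[12]
4: 0x8b (blk 8, set 0) → L1-HIT  vc=[12]
5: 0xce (blk 12, set 0) → VC-HIT  vc=[8]
6: 0x82 (blk 8, set 0) → VC-HIT  vc=[12]
7: 0x86 (blk 8, set 0) → L1-HIT  vc=[12]
8: 0x87 (blk 8, set 0) → L1-HIT  vc=[12]
9: 0x88 (blk 8, set 0) → L1-HIT  vc=[12]
10: 0xc5 (blk 12, set 0) → VC-HIT  vc=[8]
11: 0x81 (blk 8, set 0) → VC-HIT  vc=[12]
12: 0x81 (blk 8, set 0) → L1-HIT  vc=[12]
13: 0xce (blk 12, set 0) → VC-HIT  vc=[8]
14: 0x82 (blk 8, set 0) → VC-HIT  vc=[12]

SEQ = [MISS, L1-HIT, MISS, VC-HIT, L1-HIT, VC-HIT, VC-HIT, L1-HIT, L1-HIT, L1-HIT, VC-HIT, VC-HIT, L1-HIT, VC-HIT, VC-HIT]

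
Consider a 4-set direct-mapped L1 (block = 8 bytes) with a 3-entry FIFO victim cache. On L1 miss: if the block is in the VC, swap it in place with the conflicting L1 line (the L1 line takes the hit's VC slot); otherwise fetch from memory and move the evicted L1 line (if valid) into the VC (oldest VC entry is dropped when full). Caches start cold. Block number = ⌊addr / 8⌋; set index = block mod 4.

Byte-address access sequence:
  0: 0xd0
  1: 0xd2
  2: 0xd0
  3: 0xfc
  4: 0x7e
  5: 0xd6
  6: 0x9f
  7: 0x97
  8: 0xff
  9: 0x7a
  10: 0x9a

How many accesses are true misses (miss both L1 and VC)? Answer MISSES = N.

MISSES = 5

#0 0xd0→b26/s2 MISS; vc=[]
#1 0xd2→b26/s2 L1-HIT; vc=[]
#2 0xd0→b26/s2 L1-HIT; vc=[]
#3 0xfc→b31/s3 MISS; vc=[]
#4 0x7e→b15/s3 MISS; vc=[31]
#5 0xd6→b26/s2 L1-HIT; vc=[31]
#6 0x9f→b19/s3 MISS; vc=[31,15]
#7 0x97→b18/s2 MISS; vc=[31,15,26]
#8 0xff→b31/s3 VC-HIT; vc=[19,15,26]
#9 0x7a→b15/s3 VC-HIT; vc=[19,31,26]
#10 0x9a→b19/s3 VC-HIT; vc=[15,31,26]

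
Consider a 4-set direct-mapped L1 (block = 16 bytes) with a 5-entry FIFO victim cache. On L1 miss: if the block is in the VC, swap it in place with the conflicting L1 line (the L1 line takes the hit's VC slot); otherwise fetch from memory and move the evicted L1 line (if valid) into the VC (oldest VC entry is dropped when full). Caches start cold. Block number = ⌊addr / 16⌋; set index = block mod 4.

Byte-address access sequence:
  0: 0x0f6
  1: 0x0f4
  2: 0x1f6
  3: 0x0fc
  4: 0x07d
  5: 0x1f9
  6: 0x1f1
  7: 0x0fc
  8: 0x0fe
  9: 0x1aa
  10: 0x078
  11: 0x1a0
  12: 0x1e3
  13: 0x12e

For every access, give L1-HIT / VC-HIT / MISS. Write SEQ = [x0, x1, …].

SEQ = [MISS, L1-HIT, MISS, VC-HIT, MISS, VC-HIT, L1-HIT, VC-HIT, L1-HIT, MISS, VC-HIT, L1-HIT, MISS, MISS]

  [0] addr=0xf6 blk=15 s=3: MISS | VC []
  [1] addr=0xf4 blk=15 s=3: L1-HIT | VC []
  [2] addr=0x1f6 blk=31 s=3: MISS | VC [15]
  [3] addr=0xfc blk=15 s=3: VC-HIT | VC [31]
  [4] addr=0x7d blk=7 s=3: MISS | VC [31, 15]
  [5] addr=0x1f9 blk=31 s=3: VC-HIT | VC [7, 15]
  [6] addr=0x1f1 blk=31 s=3: L1-HIT | VC [7, 15]
  [7] addr=0xfc blk=15 s=3: VC-HIT | VC [7, 31]
  [8] addr=0xfe blk=15 s=3: L1-HIT | VC [7, 31]
  [9] addr=0x1aa blk=26 s=2: MISS | VC [7, 31]
  [10] addr=0x78 blk=7 s=3: VC-HIT | VC [15, 31]
  [11] addr=0x1a0 blk=26 s=2: L1-HIT | VC [15, 31]
  [12] addr=0x1e3 blk=30 s=2: MISS | VC [15, 31, 26]
  [13] addr=0x12e blk=18 s=2: MISS | VC [15, 31, 26, 30]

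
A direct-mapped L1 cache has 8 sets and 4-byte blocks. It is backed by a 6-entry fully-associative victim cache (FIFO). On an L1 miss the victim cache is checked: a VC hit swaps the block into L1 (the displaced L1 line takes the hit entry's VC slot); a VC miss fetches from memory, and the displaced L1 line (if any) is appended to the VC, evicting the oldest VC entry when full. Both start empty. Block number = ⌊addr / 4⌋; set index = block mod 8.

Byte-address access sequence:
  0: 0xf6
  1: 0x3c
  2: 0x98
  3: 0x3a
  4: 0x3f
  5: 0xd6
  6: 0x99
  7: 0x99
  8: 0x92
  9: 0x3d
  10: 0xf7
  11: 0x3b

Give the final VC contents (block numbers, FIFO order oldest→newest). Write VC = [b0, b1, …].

VC = [38, 53]

  [0] addr=0xf6 blk=61 s=5: MISS | VC []
  [1] addr=0x3c blk=15 s=7: MISS | VC []
  [2] addr=0x98 blk=38 s=6: MISS | VC []
  [3] addr=0x3a blk=14 s=6: MISS | VC [38]
  [4] addr=0x3f blk=15 s=7: L1-HIT | VC [38]
  [5] addr=0xd6 blk=53 s=5: MISS | VC [38, 61]
  [6] addr=0x99 blk=38 s=6: VC-HIT | VC [14, 61]
  [7] addr=0x99 blk=38 s=6: L1-HIT | VC [14, 61]
  [8] addr=0x92 blk=36 s=4: MISS | VC [14, 61]
  [9] addr=0x3d blk=15 s=7: L1-HIT | VC [14, 61]
  [10] addr=0xf7 blk=61 s=5: VC-HIT | VC [14, 53]
  [11] addr=0x3b blk=14 s=6: VC-HIT | VC [38, 53]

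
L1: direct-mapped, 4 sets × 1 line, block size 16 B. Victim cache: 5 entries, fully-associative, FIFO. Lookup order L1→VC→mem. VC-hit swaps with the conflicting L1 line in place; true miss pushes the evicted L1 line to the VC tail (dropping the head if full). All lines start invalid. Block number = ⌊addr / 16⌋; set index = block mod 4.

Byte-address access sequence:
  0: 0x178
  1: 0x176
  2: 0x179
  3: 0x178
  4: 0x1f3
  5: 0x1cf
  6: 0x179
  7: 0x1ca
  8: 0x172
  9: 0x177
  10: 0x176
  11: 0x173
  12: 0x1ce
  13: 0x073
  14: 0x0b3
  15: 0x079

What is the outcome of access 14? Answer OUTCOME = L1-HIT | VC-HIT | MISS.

OUTCOME = MISS

#0 0x178→b23/s3 MISS; vc=[]
#1 0x176→b23/s3 L1-HIT; vc=[]
#2 0x179→b23/s3 L1-HIT; vc=[]
#3 0x178→b23/s3 L1-HIT; vc=[]
#4 0x1f3→b31/s3 MISS; vc=[23]
#5 0x1cf→b28/s0 MISS; vc=[23]
#6 0x179→b23/s3 VC-HIT; vc=[31]
#7 0x1ca→b28/s0 L1-HIT; vc=[31]
#8 0x172→b23/s3 L1-HIT; vc=[31]
#9 0x177→b23/s3 L1-HIT; vc=[31]
#10 0x176→b23/s3 L1-HIT; vc=[31]
#11 0x173→b23/s3 L1-HIT; vc=[31]
#12 0x1ce→b28/s0 L1-HIT; vc=[31]
#13 0x73→b7/s3 MISS; vc=[31,23]
#14 0xb3→b11/s3 MISS; vc=[31,23,7]
#15 0x79→b7/s3 VC-HIT; vc=[31,23,11]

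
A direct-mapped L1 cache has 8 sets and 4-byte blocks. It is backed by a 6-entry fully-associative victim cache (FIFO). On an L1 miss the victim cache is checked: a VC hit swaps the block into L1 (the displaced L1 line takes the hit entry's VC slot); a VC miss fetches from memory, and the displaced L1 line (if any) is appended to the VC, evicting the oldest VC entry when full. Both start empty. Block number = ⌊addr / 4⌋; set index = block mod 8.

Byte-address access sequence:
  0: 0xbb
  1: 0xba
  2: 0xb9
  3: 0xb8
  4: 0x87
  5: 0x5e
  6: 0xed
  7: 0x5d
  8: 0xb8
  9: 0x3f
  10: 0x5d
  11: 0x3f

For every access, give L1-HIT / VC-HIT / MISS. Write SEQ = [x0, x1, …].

  [0] addr=0xbb blk=46 s=6: MISS | VC []
  [1] addr=0xba blk=46 s=6: L1-HIT | VC []
  [2] addr=0xb9 blk=46 s=6: L1-HIT | VC []
  [3] addr=0xb8 blk=46 s=6: L1-HIT | VC []
  [4] addr=0x87 blk=33 s=1: MISS | VC []
  [5] addr=0x5e blk=23 s=7: MISS | VC []
  [6] addr=0xed blk=59 s=3: MISS | VC []
  [7] addr=0x5d blk=23 s=7: L1-HIT | VC []
  [8] addr=0xb8 blk=46 s=6: L1-HIT | VC []
  [9] addr=0x3f blk=15 s=7: MISS | VC [23]
  [10] addr=0x5d blk=23 s=7: VC-HIT | VC [15]
  [11] addr=0x3f blk=15 s=7: VC-HIT | VC [23]

SEQ = [MISS, L1-HIT, L1-HIT, L1-HIT, MISS, MISS, MISS, L1-HIT, L1-HIT, MISS, VC-HIT, VC-HIT]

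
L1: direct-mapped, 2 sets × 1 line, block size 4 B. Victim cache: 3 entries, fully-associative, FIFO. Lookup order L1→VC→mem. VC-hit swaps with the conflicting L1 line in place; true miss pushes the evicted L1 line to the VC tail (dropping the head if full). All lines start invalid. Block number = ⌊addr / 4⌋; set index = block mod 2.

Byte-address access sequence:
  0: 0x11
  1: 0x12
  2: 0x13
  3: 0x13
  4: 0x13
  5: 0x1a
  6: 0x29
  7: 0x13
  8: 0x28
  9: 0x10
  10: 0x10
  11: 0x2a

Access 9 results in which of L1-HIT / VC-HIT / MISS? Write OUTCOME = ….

  [0] addr=0x11 blk=4 s=0: MISS | VC []
  [1] addr=0x12 blk=4 s=0: L1-HIT | VC []
  [2] addr=0x13 blk=4 s=0: L1-HIT | VC []
  [3] addr=0x13 blk=4 s=0: L1-HIT | VC []
  [4] addr=0x13 blk=4 s=0: L1-HIT | VC []
  [5] addr=0x1a blk=6 s=0: MISS | VC [4]
  [6] addr=0x29 blk=10 s=0: MISS | VC [4, 6]
  [7] addr=0x13 blk=4 s=0: VC-HIT | VC [10, 6]
  [8] addr=0x28 blk=10 s=0: VC-HIT | VC [4, 6]
  [9] addr=0x10 blk=4 s=0: VC-HIT | VC [10, 6]
  [10] addr=0x10 blk=4 s=0: L1-HIT | VC [10, 6]
  [11] addr=0x2a blk=10 s=0: VC-HIT | VC [4, 6]

OUTCOME = VC-HIT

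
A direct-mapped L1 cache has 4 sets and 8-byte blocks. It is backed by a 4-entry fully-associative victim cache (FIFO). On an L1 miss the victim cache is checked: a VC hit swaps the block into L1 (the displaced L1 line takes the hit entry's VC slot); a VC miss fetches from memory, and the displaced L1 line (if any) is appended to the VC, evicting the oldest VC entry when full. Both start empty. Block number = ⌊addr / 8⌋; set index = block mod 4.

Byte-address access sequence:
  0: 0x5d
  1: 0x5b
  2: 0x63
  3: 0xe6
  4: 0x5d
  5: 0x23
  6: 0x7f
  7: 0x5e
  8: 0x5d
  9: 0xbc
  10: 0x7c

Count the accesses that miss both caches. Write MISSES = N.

MISSES = 6

#0 0x5d→b11/s3 MISS; vc=[]
#1 0x5b→b11/s3 L1-HIT; vc=[]
#2 0x63→b12/s0 MISS; vc=[]
#3 0xe6→b28/s0 MISS; vc=[12]
#4 0x5d→b11/s3 L1-HIT; vc=[12]
#5 0x23→b4/s0 MISS; vc=[12,28]
#6 0x7f→b15/s3 MISS; vc=[12,28,11]
#7 0x5e→b11/s3 VC-HIT; vc=[12,28,15]
#8 0x5d→b11/s3 L1-HIT; vc=[12,28,15]
#9 0xbc→b23/s3 MISS; vc=[12,28,15,11]
#10 0x7c→b15/s3 VC-HIT; vc=[12,28,23,11]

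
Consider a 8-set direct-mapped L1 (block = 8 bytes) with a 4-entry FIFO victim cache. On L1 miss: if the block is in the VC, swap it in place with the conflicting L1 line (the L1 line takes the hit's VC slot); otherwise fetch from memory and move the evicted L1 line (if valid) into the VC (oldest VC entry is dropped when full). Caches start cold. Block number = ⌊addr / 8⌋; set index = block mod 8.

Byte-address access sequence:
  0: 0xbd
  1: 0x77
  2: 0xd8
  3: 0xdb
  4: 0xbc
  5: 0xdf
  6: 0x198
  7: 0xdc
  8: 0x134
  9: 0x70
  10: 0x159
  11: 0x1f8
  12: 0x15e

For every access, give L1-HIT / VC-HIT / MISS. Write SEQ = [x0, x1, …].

  [0] addr=0xbd blk=23 s=7: MISS | VC []
  [1] addr=0x77 blk=14 s=6: MISS | VC []
  [2] addr=0xd8 blk=27 s=3: MISS | VC []
  [3] addr=0xdb blk=27 s=3: L1-HIT | VC []
  [4] addr=0xbc blk=23 s=7: L1-HIT | VC []
  [5] addr=0xdf blk=27 s=3: L1-HIT | VC []
  [6] addr=0x198 blk=51 s=3: MISS | VC [27]
  [7] addr=0xdc blk=27 s=3: VC-HIT | VC [51]
  [8] addr=0x134 blk=38 s=6: MISS | VC [51, 14]
  [9] addr=0x70 blk=14 s=6: VC-HIT | VC [51, 38]
  [10] addr=0x159 blk=43 s=3: MISS | VC [51, 38, 27]
  [11] addr=0x1f8 blk=63 s=7: MISS | VC [51, 38, 27, 23]
  [12] addr=0x15e blk=43 s=3: L1-HIT | VC [51, 38, 27, 23]

SEQ = [MISS, MISS, MISS, L1-HIT, L1-HIT, L1-HIT, MISS, VC-HIT, MISS, VC-HIT, MISS, MISS, L1-HIT]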